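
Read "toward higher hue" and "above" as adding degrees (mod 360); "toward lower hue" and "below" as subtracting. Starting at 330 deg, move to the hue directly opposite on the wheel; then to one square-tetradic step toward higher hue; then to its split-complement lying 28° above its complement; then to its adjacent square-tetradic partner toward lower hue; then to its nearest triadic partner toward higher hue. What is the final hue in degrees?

118°

complement +180°: 330 + 180 = 510 → 510 − 360 = 150°
square ↑ +90°: 150 + 90 = 240°
split-comp 28° ↑ +208°: 240 + 208 = 448 → 448 − 360 = 88°
square ↓ −90°: 88 − 90 = -2 → -2 + 360 = 358°
triadic ↑ +120°: 358 + 120 = 478 → 478 − 360 = 118°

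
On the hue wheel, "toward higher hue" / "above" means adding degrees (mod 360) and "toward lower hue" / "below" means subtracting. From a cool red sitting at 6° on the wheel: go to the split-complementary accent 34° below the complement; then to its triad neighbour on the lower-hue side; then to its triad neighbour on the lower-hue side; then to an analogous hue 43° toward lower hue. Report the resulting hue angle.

+146° (split-comp 34° ↓): 6 + 146 = 152°
−120° (triadic ↓): 152 − 120 = 32°
−120° (triadic ↓): 32 − 120 = -88 → -88 + 360 = 272°
−43° (analog 43° ↓): 272 − 43 = 229°

229°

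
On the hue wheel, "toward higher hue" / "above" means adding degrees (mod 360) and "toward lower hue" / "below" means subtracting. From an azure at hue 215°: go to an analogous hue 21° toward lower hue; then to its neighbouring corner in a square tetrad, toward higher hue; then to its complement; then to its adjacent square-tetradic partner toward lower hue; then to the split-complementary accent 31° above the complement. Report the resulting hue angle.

225°

215 − 21 = 194°   (analog 21° ↓)
194 + 90 = 284°   (square ↑)
284 + 180 = 464 → 464 − 360 = 104°   (complement)
104 − 90 = 14°   (square ↓)
14 + 211 = 225°   (split-comp 31° ↑)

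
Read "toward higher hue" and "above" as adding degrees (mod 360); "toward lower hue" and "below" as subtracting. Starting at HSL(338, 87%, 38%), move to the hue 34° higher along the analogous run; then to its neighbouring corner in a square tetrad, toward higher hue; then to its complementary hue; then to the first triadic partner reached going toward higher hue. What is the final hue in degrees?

+34° (analog 34° ↑): 338 + 34 = 372 → 372 − 360 = 12°
+90° (square ↑): 12 + 90 = 102°
+180° (complement): 102 + 180 = 282°
+120° (triadic ↑): 282 + 120 = 402 → 402 − 360 = 42°

42°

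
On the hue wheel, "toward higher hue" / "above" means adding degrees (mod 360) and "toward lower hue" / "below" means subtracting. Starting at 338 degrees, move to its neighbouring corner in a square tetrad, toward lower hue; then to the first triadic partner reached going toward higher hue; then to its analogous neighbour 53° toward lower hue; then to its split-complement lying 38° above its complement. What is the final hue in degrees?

−90° (square ↓): 338 − 90 = 248°
+120° (triadic ↑): 248 + 120 = 368 → 368 − 360 = 8°
−53° (analog 53° ↓): 8 − 53 = -45 → -45 + 360 = 315°
+218° (split-comp 38° ↑): 315 + 218 = 533 → 533 − 360 = 173°

173°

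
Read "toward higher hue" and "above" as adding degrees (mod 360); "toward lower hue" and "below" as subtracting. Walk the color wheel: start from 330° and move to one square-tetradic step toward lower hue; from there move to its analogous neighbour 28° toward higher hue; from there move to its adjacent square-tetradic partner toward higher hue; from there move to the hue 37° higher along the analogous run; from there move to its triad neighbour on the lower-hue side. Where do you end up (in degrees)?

square ↓ −90°: 330 − 90 = 240°
analog 28° ↑ +28°: 240 + 28 = 268°
square ↑ +90°: 268 + 90 = 358°
analog 37° ↑ +37°: 358 + 37 = 395 → 395 − 360 = 35°
triadic ↓ −120°: 35 − 120 = -85 → -85 + 360 = 275°

275°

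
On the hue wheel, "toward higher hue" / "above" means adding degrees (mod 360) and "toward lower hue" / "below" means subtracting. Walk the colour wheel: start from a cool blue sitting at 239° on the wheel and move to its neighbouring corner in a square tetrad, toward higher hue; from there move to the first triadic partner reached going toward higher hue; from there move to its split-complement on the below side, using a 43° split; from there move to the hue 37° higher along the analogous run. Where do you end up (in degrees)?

square ↑ +90°: 239 + 90 = 329°
triadic ↑ +120°: 329 + 120 = 449 → 449 − 360 = 89°
split-comp 43° ↓ +137°: 89 + 137 = 226°
analog 37° ↑ +37°: 226 + 37 = 263°

263°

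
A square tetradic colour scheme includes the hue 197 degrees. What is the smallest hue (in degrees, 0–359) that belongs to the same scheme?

A square tetradic scheme places four hues every 90°.
The full set through 197° is {17°, 107°, 197°, 287°}.

17°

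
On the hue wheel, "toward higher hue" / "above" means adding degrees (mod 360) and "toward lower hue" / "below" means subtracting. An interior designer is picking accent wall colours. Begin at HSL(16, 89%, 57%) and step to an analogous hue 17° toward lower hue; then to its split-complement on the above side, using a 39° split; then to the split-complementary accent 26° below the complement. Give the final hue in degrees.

12°

analog 17° ↓ −17°: 16 − 17 = -1 → -1 + 360 = 359°
split-comp 39° ↑ +219°: 359 + 219 = 578 → 578 − 360 = 218°
split-comp 26° ↓ +154°: 218 + 154 = 372 → 372 − 360 = 12°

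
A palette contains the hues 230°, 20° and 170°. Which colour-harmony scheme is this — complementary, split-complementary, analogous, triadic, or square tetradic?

split-complementary

Sort the hues: 20°, 170°, 230°.
Successive gaps around the wheel: 150°, 60°, 150°.
Two 150° gaps and one 60° gap — a base hue opposite a pair of accents 30° either side of its complement — is the split-complementary pattern.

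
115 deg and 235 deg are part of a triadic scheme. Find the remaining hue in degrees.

A triad places three hues 120° apart.
The full set through 115° is {115°, 235°, 355°}.
Given {115°, 235°}, the missing hue is 355°.

355°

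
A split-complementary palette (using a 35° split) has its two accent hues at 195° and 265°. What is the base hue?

The accents sit 35° either side of the complement, so the complement is their short-arc midpoint on the wheel.
Short-arc midpoint of 195° and 265°: 230°.
Base is 180° from the complement: 230 − 180 = 50°

50°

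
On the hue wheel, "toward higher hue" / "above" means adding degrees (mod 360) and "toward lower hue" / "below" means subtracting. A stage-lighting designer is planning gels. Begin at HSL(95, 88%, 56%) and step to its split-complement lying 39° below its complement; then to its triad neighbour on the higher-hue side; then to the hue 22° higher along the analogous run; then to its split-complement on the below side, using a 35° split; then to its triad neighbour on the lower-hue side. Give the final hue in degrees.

split-comp 39° ↓ +141°: 95 + 141 = 236°
triadic ↑ +120°: 236 + 120 = 356°
analog 22° ↑ +22°: 356 + 22 = 378 → 378 − 360 = 18°
split-comp 35° ↓ +145°: 18 + 145 = 163°
triadic ↓ −120°: 163 − 120 = 43°

43°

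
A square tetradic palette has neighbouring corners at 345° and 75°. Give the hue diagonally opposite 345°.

A square tetradic scheme places four hues 90° apart; opposite corners are 180° apart.
345 + 180 = 525 → 525 − 360 = 165°

165°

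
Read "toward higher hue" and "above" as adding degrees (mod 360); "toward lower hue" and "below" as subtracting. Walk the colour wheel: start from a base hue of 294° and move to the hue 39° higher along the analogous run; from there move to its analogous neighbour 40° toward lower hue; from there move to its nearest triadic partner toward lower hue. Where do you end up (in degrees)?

+39° (analog 39° ↑): 294 + 39 = 333°
−40° (analog 40° ↓): 333 − 40 = 293°
−120° (triadic ↓): 293 − 120 = 173°

173°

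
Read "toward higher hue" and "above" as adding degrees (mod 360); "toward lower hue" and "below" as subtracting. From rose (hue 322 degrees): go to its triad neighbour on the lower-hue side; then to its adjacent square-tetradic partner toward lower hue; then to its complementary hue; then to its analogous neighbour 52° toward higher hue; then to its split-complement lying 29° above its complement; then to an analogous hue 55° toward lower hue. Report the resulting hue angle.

138°

triadic ↓ −120°: 322 − 120 = 202°
square ↓ −90°: 202 − 90 = 112°
complement +180°: 112 + 180 = 292°
analog 52° ↑ +52°: 292 + 52 = 344°
split-comp 29° ↑ +209°: 344 + 209 = 553 → 553 − 360 = 193°
analog 55° ↓ −55°: 193 − 55 = 138°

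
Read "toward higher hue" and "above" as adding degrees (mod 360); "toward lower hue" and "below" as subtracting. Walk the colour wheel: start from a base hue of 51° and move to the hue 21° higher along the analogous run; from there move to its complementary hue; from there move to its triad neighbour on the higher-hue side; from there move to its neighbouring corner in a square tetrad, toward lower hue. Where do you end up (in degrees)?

51 + 21 = 72°   (analog 21° ↑)
72 + 180 = 252°   (complement)
252 + 120 = 372 → 372 − 360 = 12°   (triadic ↑)
12 − 90 = -78 → -78 + 360 = 282°   (square ↓)

282°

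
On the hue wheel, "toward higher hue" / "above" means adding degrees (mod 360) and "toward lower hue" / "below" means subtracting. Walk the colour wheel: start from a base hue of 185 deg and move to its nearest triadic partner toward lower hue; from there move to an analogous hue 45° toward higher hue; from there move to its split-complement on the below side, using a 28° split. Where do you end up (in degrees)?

262°

185 − 120 = 65°   (triadic ↓)
65 + 45 = 110°   (analog 45° ↑)
110 + 152 = 262°   (split-comp 28° ↓)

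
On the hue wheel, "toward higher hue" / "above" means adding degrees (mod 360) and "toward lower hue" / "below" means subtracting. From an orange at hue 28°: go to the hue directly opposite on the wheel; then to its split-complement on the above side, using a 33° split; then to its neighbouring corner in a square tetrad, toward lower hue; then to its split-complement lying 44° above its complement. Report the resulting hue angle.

+180° (complement): 28 + 180 = 208°
+213° (split-comp 33° ↑): 208 + 213 = 421 → 421 − 360 = 61°
−90° (square ↓): 61 − 90 = -29 → -29 + 360 = 331°
+224° (split-comp 44° ↑): 331 + 224 = 555 → 555 − 360 = 195°

195°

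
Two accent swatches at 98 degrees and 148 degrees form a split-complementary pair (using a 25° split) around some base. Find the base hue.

303°

The accents sit 25° either side of the complement, so the complement is their short-arc midpoint on the wheel.
Short-arc midpoint of 98° and 148°: 123°.
Base is 180° from the complement: 123 − 180 = -57 → -57 + 360 = 303°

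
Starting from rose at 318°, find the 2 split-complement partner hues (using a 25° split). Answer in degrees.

Complement of 318°: 318 + 180 = 498 → 498 − 360 = 138°
138 − 25 = 113°
138 + 25 = 163°

113° and 163°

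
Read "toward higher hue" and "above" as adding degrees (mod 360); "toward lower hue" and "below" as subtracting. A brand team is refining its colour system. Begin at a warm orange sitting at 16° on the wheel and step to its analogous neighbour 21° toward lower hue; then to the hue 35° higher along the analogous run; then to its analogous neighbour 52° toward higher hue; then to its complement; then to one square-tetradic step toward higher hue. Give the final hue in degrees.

352°

−21° (analog 21° ↓): 16 − 21 = -5 → -5 + 360 = 355°
+35° (analog 35° ↑): 355 + 35 = 390 → 390 − 360 = 30°
+52° (analog 52° ↑): 30 + 52 = 82°
+180° (complement): 82 + 180 = 262°
+90° (square ↑): 262 + 90 = 352°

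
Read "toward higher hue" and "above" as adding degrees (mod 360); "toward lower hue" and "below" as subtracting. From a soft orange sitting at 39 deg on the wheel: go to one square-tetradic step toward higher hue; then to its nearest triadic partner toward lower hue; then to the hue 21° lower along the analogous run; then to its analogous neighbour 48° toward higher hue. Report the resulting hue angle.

square ↑ +90°: 39 + 90 = 129°
triadic ↓ −120°: 129 − 120 = 9°
analog 21° ↓ −21°: 9 − 21 = -12 → -12 + 360 = 348°
analog 48° ↑ +48°: 348 + 48 = 396 → 396 − 360 = 36°

36°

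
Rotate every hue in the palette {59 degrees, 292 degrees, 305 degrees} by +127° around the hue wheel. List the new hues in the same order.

59 + 127 = 186°
292 + 127 = 419 → 419 − 360 = 59°
305 + 127 = 432 → 432 − 360 = 72°

186°, 59°, 72°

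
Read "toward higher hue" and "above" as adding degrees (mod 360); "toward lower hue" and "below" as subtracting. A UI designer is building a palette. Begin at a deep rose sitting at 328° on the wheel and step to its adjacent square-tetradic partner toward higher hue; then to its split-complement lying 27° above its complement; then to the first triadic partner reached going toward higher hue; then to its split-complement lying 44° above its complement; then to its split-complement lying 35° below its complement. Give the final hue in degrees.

34°

+90° (square ↑): 328 + 90 = 418 → 418 − 360 = 58°
+207° (split-comp 27° ↑): 58 + 207 = 265°
+120° (triadic ↑): 265 + 120 = 385 → 385 − 360 = 25°
+224° (split-comp 44° ↑): 25 + 224 = 249°
+145° (split-comp 35° ↓): 249 + 145 = 394 → 394 − 360 = 34°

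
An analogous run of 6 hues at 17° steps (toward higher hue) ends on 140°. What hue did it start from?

5 steps of 17° (toward higher hue) give a net shift of +85°.
Start = end − shift: 140 − 85 = 55°

55°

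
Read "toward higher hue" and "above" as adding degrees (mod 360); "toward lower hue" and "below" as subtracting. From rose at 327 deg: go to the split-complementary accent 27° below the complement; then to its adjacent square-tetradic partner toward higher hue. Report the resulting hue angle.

210°

+153° (split-comp 27° ↓): 327 + 153 = 480 → 480 − 360 = 120°
+90° (square ↑): 120 + 90 = 210°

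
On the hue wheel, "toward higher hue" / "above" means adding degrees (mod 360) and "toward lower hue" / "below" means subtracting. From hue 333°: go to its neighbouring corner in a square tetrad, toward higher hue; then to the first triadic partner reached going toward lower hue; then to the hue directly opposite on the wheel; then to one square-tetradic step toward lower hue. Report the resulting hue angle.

33°

square ↑ +90°: 333 + 90 = 423 → 423 − 360 = 63°
triadic ↓ −120°: 63 − 120 = -57 → -57 + 360 = 303°
complement +180°: 303 + 180 = 483 → 483 − 360 = 123°
square ↓ −90°: 123 − 90 = 33°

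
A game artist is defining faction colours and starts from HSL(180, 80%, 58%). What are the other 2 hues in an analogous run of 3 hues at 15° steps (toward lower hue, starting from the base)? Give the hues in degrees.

165° and 150°

Analogous hues sit every 15° along the wheel.
180 − 15 = 165°
180 − 30 = 150°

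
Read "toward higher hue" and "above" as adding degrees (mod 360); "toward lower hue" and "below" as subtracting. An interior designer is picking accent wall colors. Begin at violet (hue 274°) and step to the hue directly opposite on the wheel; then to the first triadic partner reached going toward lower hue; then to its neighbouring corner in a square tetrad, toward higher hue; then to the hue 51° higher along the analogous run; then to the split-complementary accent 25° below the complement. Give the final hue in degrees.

270°

complement +180°: 274 + 180 = 454 → 454 − 360 = 94°
triadic ↓ −120°: 94 − 120 = -26 → -26 + 360 = 334°
square ↑ +90°: 334 + 90 = 424 → 424 − 360 = 64°
analog 51° ↑ +51°: 64 + 51 = 115°
split-comp 25° ↓ +155°: 115 + 155 = 270°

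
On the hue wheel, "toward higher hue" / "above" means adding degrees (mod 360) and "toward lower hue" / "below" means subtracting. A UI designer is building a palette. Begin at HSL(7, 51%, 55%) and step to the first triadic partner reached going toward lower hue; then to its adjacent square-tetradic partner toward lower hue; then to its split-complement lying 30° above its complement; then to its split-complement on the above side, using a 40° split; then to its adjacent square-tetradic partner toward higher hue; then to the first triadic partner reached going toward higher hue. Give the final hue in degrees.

77°

triadic ↓ −120°: 7 − 120 = -113 → -113 + 360 = 247°
square ↓ −90°: 247 − 90 = 157°
split-comp 30° ↑ +210°: 157 + 210 = 367 → 367 − 360 = 7°
split-comp 40° ↑ +220°: 7 + 220 = 227°
square ↑ +90°: 227 + 90 = 317°
triadic ↑ +120°: 317 + 120 = 437 → 437 − 360 = 77°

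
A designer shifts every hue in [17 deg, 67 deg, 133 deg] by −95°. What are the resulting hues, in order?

17 − 95 = -78 → -78 + 360 = 282°
67 − 95 = -28 → -28 + 360 = 332°
133 − 95 = 38°

282°, 332°, 38°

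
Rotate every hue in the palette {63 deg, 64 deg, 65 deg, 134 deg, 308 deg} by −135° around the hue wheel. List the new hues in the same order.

63 − 135 = -72 → -72 + 360 = 288°
64 − 135 = -71 → -71 + 360 = 289°
65 − 135 = -70 → -70 + 360 = 290°
134 − 135 = -1 → -1 + 360 = 359°
308 − 135 = 173°

288°, 289°, 290°, 359°, 173°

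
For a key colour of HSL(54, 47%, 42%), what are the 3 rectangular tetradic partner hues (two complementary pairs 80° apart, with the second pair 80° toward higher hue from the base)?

54 + 80 = 134°
54 + 180 = 234°
54 + 260 = 314°

134°, 234°, 314°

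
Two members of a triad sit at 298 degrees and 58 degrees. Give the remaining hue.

178°

A triad spaces three hues 120° apart.
The full set is {58°, 178°, 298°}.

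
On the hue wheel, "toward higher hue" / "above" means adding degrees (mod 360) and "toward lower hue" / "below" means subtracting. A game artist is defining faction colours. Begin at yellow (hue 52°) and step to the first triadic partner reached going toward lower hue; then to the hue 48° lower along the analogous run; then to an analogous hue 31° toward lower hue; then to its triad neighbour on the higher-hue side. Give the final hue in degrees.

triadic ↓ −120°: 52 − 120 = -68 → -68 + 360 = 292°
analog 48° ↓ −48°: 292 − 48 = 244°
analog 31° ↓ −31°: 244 − 31 = 213°
triadic ↑ +120°: 213 + 120 = 333°

333°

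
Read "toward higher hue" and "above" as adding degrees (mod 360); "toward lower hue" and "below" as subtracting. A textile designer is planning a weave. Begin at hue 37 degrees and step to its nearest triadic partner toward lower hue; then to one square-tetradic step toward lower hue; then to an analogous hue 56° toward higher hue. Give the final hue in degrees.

triadic ↓ −120°: 37 − 120 = -83 → -83 + 360 = 277°
square ↓ −90°: 277 − 90 = 187°
analog 56° ↑ +56°: 187 + 56 = 243°

243°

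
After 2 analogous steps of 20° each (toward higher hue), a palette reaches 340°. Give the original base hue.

300°

2 steps of 20° (toward higher hue) give a net shift of +40°.
Start = end − shift: 340 − 40 = 300°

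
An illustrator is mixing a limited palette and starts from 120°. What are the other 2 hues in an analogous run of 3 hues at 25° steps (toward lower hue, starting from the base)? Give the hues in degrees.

120 − 25 = 95°
120 − 50 = 70°

95° and 70°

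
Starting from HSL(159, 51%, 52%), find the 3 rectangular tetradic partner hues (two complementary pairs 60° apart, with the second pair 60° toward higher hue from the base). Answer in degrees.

A rectangular tetradic uses two complementary pairs 60° apart: offsets 0°, 60°, 180°, 240°.
159 + 60 = 219°
159 + 180 = 339°
159 + 240 = 399 → 399 − 360 = 39°

219°, 339°, 39°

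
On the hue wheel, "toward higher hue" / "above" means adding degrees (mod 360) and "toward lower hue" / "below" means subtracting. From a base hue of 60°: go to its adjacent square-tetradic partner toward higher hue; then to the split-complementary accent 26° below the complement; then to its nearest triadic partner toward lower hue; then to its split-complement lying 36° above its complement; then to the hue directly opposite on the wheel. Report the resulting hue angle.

220°

square ↑ +90°: 60 + 90 = 150°
split-comp 26° ↓ +154°: 150 + 154 = 304°
triadic ↓ −120°: 304 − 120 = 184°
split-comp 36° ↑ +216°: 184 + 216 = 400 → 400 − 360 = 40°
complement +180°: 40 + 180 = 220°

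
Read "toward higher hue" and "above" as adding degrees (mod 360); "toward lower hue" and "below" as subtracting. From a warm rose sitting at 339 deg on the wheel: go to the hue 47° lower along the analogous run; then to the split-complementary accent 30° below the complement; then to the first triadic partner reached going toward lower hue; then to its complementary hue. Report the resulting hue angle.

−47° (analog 47° ↓): 339 − 47 = 292°
+150° (split-comp 30° ↓): 292 + 150 = 442 → 442 − 360 = 82°
−120° (triadic ↓): 82 − 120 = -38 → -38 + 360 = 322°
+180° (complement): 322 + 180 = 502 → 502 − 360 = 142°

142°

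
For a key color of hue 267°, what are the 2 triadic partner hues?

A triad places three hues 120° apart.
267 + 120 = 387 → 387 − 360 = 27°
267 + 240 = 507 → 507 − 360 = 147°

27° and 147°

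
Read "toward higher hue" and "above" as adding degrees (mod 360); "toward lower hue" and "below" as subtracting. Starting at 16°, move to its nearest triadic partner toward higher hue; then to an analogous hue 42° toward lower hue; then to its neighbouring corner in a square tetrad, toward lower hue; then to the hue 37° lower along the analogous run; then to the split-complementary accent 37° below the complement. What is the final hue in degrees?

+120° (triadic ↑): 16 + 120 = 136°
−42° (analog 42° ↓): 136 − 42 = 94°
−90° (square ↓): 94 − 90 = 4°
−37° (analog 37° ↓): 4 − 37 = -33 → -33 + 360 = 327°
+143° (split-comp 37° ↓): 327 + 143 = 470 → 470 − 360 = 110°

110°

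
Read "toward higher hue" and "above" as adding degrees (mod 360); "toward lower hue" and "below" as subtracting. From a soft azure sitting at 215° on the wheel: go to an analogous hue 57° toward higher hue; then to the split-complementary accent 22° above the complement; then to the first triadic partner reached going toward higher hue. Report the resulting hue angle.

215 + 57 = 272°   (analog 57° ↑)
272 + 202 = 474 → 474 − 360 = 114°   (split-comp 22° ↑)
114 + 120 = 234°   (triadic ↑)

234°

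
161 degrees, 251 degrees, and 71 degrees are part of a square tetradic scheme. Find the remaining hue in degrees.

A square tetradic scheme places four hues every 90°.
The full set through 71° is {71°, 161°, 251°, 341°}.
Given {71°, 161°, 251°}, the missing hue is 341°.

341°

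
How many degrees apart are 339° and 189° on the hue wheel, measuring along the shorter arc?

|339 − 189| = 150.
150 ≤ 180, so the shorter arc is 150°.

150°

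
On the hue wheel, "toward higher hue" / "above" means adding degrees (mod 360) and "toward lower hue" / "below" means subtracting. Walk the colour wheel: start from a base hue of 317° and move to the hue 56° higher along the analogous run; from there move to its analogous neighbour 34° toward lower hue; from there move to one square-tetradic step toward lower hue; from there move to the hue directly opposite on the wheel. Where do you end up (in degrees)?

69°

317 + 56 = 373 → 373 − 360 = 13°   (analog 56° ↑)
13 − 34 = -21 → -21 + 360 = 339°   (analog 34° ↓)
339 − 90 = 249°   (square ↓)
249 + 180 = 429 → 429 − 360 = 69°   (complement)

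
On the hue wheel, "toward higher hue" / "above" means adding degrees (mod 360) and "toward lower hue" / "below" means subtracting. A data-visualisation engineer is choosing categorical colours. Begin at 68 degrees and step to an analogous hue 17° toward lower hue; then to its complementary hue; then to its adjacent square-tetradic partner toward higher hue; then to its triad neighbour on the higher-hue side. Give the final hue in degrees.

81°

−17° (analog 17° ↓): 68 − 17 = 51°
+180° (complement): 51 + 180 = 231°
+90° (square ↑): 231 + 90 = 321°
+120° (triadic ↑): 321 + 120 = 441 → 441 − 360 = 81°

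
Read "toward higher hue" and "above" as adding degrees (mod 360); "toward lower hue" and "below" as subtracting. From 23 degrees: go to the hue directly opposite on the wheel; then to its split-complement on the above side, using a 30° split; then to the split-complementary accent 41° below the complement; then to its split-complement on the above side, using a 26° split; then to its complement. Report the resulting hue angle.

complement +180°: 23 + 180 = 203°
split-comp 30° ↑ +210°: 203 + 210 = 413 → 413 − 360 = 53°
split-comp 41° ↓ +139°: 53 + 139 = 192°
split-comp 26° ↑ +206°: 192 + 206 = 398 → 398 − 360 = 38°
complement +180°: 38 + 180 = 218°

218°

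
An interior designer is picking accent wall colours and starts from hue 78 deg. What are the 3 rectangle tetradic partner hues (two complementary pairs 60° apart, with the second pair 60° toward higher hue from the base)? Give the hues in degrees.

138°, 258°, 318°

A rectangular tetradic uses two complementary pairs 60° apart: offsets 0°, 60°, 180°, 240°.
78 + 60 = 138°
78 + 180 = 258°
78 + 240 = 318°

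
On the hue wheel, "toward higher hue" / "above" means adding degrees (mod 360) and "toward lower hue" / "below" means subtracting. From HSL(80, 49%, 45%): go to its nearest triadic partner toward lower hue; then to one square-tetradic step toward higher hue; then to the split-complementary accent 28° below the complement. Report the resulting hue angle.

202°

80 − 120 = -40 → -40 + 360 = 320°   (triadic ↓)
320 + 90 = 410 → 410 − 360 = 50°   (square ↑)
50 + 152 = 202°   (split-comp 28° ↓)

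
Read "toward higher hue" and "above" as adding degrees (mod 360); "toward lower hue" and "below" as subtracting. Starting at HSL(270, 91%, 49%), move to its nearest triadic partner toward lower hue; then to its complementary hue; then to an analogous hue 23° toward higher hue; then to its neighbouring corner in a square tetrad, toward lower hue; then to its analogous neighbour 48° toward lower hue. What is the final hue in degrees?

triadic ↓ −120°: 270 − 120 = 150°
complement +180°: 150 + 180 = 330°
analog 23° ↑ +23°: 330 + 23 = 353°
square ↓ −90°: 353 − 90 = 263°
analog 48° ↓ −48°: 263 − 48 = 215°

215°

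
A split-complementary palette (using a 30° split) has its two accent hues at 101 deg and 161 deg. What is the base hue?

The accents sit 30° either side of the complement, so the complement is their short-arc midpoint on the wheel.
Short-arc midpoint of 101° and 161°: 131°.
Base is 180° from the complement: 131 − 180 = -49 → -49 + 360 = 311°

311°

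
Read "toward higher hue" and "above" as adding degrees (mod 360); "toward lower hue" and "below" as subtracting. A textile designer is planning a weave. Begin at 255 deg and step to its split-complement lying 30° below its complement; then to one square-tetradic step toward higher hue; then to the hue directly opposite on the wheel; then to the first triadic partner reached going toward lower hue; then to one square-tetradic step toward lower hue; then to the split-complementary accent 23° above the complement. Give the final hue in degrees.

308°

255 + 150 = 405 → 405 − 360 = 45°   (split-comp 30° ↓)
45 + 90 = 135°   (square ↑)
135 + 180 = 315°   (complement)
315 − 120 = 195°   (triadic ↓)
195 − 90 = 105°   (square ↓)
105 + 203 = 308°   (split-comp 23° ↑)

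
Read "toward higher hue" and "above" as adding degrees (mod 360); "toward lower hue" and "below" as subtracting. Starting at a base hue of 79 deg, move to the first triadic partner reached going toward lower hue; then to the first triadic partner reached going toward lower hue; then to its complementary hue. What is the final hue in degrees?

triadic ↓ −120°: 79 − 120 = -41 → -41 + 360 = 319°
triadic ↓ −120°: 319 − 120 = 199°
complement +180°: 199 + 180 = 379 → 379 − 360 = 19°

19°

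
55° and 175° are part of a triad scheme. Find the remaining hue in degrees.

A triad places three hues 120° apart.
The full set through 55° is {55°, 175°, 295°}.
Given {55°, 175°}, the missing hue is 295°.

295°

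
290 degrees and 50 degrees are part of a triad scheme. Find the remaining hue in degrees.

170°

A triad places three hues 120° apart.
The full set through 50° is {50°, 170°, 290°}.
Given {50°, 290°}, the missing hue is 170°.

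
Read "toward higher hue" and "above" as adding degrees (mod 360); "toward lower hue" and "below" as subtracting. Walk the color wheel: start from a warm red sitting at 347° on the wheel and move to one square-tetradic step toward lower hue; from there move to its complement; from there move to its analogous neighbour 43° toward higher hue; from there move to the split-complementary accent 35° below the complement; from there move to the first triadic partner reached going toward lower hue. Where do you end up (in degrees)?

145°

347 − 90 = 257°   (square ↓)
257 + 180 = 437 → 437 − 360 = 77°   (complement)
77 + 43 = 120°   (analog 43° ↑)
120 + 145 = 265°   (split-comp 35° ↓)
265 − 120 = 145°   (triadic ↓)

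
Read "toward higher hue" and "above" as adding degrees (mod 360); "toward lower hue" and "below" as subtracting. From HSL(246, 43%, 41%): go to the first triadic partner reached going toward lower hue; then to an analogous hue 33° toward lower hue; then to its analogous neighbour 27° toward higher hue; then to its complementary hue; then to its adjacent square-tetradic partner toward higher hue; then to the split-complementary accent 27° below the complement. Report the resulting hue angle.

183°

−120° (triadic ↓): 246 − 120 = 126°
−33° (analog 33° ↓): 126 − 33 = 93°
+27° (analog 27° ↑): 93 + 27 = 120°
+180° (complement): 120 + 180 = 300°
+90° (square ↑): 300 + 90 = 390 → 390 − 360 = 30°
+153° (split-comp 27° ↓): 30 + 153 = 183°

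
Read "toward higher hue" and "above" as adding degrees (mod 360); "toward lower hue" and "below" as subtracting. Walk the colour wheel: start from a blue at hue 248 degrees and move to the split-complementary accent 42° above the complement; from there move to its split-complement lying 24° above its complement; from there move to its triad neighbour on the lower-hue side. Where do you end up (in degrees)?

194°

+222° (split-comp 42° ↑): 248 + 222 = 470 → 470 − 360 = 110°
+204° (split-comp 24° ↑): 110 + 204 = 314°
−120° (triadic ↓): 314 − 120 = 194°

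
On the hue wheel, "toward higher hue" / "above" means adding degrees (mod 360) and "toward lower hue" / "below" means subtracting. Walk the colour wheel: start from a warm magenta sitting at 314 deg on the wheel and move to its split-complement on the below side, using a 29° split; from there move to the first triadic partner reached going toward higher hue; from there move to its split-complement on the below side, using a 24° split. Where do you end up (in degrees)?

21°

314 + 151 = 465 → 465 − 360 = 105°   (split-comp 29° ↓)
105 + 120 = 225°   (triadic ↑)
225 + 156 = 381 → 381 − 360 = 21°   (split-comp 24° ↓)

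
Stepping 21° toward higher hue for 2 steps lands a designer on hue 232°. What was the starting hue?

190°

2 steps of 21° (toward higher hue) give a net shift of +42°.
Start = end − shift: 232 − 42 = 190°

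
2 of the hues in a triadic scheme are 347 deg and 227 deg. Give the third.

107°

A triad places three hues 120° apart.
The full set through 227° is {107°, 227°, 347°}.
Given {227°, 347°}, the missing hue is 107°.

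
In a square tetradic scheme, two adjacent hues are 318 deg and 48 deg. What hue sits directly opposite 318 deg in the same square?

A square tetradic scheme places four hues 90° apart; opposite corners are 180° apart.
318 + 180 = 498 → 498 − 360 = 138°

138°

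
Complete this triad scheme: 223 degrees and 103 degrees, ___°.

343°

A triad places three hues 120° apart.
The full set through 103° is {103°, 223°, 343°}.
Given {103°, 223°}, the missing hue is 343°.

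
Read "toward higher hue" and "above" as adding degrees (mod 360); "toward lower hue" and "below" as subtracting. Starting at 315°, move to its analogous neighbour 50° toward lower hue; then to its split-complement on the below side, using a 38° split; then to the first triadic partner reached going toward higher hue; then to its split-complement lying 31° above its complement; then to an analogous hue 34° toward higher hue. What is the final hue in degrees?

315 − 50 = 265°   (analog 50° ↓)
265 + 142 = 407 → 407 − 360 = 47°   (split-comp 38° ↓)
47 + 120 = 167°   (triadic ↑)
167 + 211 = 378 → 378 − 360 = 18°   (split-comp 31° ↑)
18 + 34 = 52°   (analog 34° ↑)

52°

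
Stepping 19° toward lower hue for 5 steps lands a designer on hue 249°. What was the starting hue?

5 steps of 19° (toward lower hue) give a net shift of −95°.
Start = end − shift: 249 + 95 = 344°

344°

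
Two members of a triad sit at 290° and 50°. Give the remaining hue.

A triad spaces three hues 120° apart.
The full set is {50°, 170°, 290°}.

170°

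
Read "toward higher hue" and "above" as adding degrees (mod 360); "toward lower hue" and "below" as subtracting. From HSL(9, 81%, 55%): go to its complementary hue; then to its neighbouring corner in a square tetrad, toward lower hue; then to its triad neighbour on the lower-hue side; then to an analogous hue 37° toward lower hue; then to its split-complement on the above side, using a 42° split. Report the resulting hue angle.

164°

+180° (complement): 9 + 180 = 189°
−90° (square ↓): 189 − 90 = 99°
−120° (triadic ↓): 99 − 120 = -21 → -21 + 360 = 339°
−37° (analog 37° ↓): 339 − 37 = 302°
+222° (split-comp 42° ↑): 302 + 222 = 524 → 524 − 360 = 164°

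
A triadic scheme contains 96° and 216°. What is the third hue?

336°

A triad spaces three hues 120° apart.
The full set is {96°, 216°, 336°}.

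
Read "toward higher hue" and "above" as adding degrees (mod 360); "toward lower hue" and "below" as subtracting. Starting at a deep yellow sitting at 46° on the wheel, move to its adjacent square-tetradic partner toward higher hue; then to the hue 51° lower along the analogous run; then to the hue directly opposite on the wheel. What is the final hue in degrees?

265°

+90° (square ↑): 46 + 90 = 136°
−51° (analog 51° ↓): 136 − 51 = 85°
+180° (complement): 85 + 180 = 265°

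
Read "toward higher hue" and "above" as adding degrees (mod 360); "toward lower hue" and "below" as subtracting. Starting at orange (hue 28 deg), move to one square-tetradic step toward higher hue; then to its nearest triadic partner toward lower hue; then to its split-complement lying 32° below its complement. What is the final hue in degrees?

146°

28 + 90 = 118°   (square ↑)
118 − 120 = -2 → -2 + 360 = 358°   (triadic ↓)
358 + 148 = 506 → 506 − 360 = 146°   (split-comp 32° ↓)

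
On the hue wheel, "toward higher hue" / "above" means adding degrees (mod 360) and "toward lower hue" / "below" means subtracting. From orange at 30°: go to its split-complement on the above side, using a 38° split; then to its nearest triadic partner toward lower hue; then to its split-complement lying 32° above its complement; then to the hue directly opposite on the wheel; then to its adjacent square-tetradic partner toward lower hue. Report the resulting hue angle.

30 + 218 = 248°   (split-comp 38° ↑)
248 − 120 = 128°   (triadic ↓)
128 + 212 = 340°   (split-comp 32° ↑)
340 + 180 = 520 → 520 − 360 = 160°   (complement)
160 − 90 = 70°   (square ↓)

70°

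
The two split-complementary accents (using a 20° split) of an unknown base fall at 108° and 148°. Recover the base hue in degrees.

308°

The accents sit 20° either side of the complement, so the complement is their short-arc midpoint on the wheel.
Short-arc midpoint of 108° and 148°: 128°.
Base is 180° from the complement: 128 − 180 = -52 → -52 + 360 = 308°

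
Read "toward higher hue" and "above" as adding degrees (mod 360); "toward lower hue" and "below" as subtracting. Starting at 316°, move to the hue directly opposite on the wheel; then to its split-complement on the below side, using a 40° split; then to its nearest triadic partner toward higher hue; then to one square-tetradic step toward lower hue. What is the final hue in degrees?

306°

316 + 180 = 496 → 496 − 360 = 136°   (complement)
136 + 140 = 276°   (split-comp 40° ↓)
276 + 120 = 396 → 396 − 360 = 36°   (triadic ↑)
36 − 90 = -54 → -54 + 360 = 306°   (square ↓)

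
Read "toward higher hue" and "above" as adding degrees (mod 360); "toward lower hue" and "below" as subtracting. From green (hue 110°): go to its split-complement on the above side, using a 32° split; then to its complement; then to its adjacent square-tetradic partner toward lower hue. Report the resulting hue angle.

+212° (split-comp 32° ↑): 110 + 212 = 322°
+180° (complement): 322 + 180 = 502 → 502 − 360 = 142°
−90° (square ↓): 142 − 90 = 52°

52°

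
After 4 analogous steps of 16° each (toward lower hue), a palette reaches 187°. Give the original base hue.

4 steps of 16° (toward lower hue) give a net shift of −64°.
Start = end − shift: 187 + 64 = 251°

251°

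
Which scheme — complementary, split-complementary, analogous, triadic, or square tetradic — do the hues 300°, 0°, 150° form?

Sort the hues: 0°, 150°, 300°.
Successive gaps around the wheel: 150°, 150°, 60°.
Two 150° gaps and one 60° gap — a base hue opposite a pair of accents 30° either side of its complement — is the split-complementary pattern.

split-complementary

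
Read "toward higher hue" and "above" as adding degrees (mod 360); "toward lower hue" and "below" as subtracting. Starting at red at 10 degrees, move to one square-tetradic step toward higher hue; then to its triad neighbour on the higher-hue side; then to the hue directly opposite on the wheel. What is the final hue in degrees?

square ↑ +90°: 10 + 90 = 100°
triadic ↑ +120°: 100 + 120 = 220°
complement +180°: 220 + 180 = 400 → 400 − 360 = 40°

40°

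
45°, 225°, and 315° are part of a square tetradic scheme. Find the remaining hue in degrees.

135°

A square tetradic scheme places four hues every 90°.
The full set through 45° is {45°, 135°, 225°, 315°}.
Given {45°, 225°, 315°}, the missing hue is 135°.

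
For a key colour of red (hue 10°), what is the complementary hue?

10 + 180 = 190°

190°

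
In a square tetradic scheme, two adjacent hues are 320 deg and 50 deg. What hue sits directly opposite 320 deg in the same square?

140°

A square tetradic scheme places four hues 90° apart; opposite corners are 180° apart.
320 + 180 = 500 → 500 − 360 = 140°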